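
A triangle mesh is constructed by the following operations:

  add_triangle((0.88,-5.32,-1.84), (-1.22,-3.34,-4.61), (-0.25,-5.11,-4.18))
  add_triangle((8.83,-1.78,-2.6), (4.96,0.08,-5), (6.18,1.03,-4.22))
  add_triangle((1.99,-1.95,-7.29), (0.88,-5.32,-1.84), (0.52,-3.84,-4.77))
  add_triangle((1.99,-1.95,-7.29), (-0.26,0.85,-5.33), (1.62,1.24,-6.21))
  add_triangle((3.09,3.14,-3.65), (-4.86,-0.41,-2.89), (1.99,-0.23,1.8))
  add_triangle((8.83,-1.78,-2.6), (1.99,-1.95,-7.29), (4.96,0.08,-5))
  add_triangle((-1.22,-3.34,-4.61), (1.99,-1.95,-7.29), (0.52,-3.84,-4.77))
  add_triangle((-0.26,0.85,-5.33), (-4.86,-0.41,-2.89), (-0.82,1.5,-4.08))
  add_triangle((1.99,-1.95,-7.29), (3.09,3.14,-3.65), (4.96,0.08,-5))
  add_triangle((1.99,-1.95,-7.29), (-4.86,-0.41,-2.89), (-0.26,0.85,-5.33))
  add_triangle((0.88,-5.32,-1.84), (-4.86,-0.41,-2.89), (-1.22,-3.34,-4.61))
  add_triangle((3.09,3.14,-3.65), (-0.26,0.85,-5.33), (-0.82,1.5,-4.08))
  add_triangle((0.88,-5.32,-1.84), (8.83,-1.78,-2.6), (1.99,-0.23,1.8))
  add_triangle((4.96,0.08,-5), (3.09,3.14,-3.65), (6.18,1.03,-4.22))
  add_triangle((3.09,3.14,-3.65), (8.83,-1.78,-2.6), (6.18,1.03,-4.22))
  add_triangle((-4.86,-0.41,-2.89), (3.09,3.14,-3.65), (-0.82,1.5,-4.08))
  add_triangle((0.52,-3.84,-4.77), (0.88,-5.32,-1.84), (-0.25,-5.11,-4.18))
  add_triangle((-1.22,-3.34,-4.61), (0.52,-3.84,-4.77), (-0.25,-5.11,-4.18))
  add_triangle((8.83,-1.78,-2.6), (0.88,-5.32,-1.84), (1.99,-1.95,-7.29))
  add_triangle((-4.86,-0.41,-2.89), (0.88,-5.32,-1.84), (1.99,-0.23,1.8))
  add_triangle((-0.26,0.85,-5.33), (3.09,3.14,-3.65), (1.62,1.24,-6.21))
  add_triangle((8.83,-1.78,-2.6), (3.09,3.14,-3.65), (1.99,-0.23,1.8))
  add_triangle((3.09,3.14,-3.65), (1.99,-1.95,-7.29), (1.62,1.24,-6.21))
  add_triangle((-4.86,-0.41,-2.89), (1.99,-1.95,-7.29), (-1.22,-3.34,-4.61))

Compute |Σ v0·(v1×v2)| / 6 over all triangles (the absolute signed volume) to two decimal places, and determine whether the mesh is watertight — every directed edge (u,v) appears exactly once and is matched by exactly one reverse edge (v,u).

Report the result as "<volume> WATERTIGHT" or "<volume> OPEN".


217.98 WATERTIGHT

Per-triangle v0·(v1×v2)/6:
  t1: +0.4366
  t2: +8.0401
  t3: +5.7644
  t4: +5.8371
  t5: -0.3303
  t6: +18.7220
  t7: +5.7191
  t8: +4.0409
  t9: +14.3748
  t10: +14.8627
  t11: +10.7762
  t12: +3.8768
  t13: +17.6592
  t14: +5.5457
  t15: +4.1148
  t16: +1.4036
  t17: +3.0961
  t18: +2.5979
  t19: +47.1341
  t20: +3.4560
  t21: +3.6446
  t22: +13.9030
  t23: +7.7558
  t24: +15.5536
Σ = +217.9847 → |volume| = 217.98

Directed edges: 72 total, each appears once with its reverse present → watertight.


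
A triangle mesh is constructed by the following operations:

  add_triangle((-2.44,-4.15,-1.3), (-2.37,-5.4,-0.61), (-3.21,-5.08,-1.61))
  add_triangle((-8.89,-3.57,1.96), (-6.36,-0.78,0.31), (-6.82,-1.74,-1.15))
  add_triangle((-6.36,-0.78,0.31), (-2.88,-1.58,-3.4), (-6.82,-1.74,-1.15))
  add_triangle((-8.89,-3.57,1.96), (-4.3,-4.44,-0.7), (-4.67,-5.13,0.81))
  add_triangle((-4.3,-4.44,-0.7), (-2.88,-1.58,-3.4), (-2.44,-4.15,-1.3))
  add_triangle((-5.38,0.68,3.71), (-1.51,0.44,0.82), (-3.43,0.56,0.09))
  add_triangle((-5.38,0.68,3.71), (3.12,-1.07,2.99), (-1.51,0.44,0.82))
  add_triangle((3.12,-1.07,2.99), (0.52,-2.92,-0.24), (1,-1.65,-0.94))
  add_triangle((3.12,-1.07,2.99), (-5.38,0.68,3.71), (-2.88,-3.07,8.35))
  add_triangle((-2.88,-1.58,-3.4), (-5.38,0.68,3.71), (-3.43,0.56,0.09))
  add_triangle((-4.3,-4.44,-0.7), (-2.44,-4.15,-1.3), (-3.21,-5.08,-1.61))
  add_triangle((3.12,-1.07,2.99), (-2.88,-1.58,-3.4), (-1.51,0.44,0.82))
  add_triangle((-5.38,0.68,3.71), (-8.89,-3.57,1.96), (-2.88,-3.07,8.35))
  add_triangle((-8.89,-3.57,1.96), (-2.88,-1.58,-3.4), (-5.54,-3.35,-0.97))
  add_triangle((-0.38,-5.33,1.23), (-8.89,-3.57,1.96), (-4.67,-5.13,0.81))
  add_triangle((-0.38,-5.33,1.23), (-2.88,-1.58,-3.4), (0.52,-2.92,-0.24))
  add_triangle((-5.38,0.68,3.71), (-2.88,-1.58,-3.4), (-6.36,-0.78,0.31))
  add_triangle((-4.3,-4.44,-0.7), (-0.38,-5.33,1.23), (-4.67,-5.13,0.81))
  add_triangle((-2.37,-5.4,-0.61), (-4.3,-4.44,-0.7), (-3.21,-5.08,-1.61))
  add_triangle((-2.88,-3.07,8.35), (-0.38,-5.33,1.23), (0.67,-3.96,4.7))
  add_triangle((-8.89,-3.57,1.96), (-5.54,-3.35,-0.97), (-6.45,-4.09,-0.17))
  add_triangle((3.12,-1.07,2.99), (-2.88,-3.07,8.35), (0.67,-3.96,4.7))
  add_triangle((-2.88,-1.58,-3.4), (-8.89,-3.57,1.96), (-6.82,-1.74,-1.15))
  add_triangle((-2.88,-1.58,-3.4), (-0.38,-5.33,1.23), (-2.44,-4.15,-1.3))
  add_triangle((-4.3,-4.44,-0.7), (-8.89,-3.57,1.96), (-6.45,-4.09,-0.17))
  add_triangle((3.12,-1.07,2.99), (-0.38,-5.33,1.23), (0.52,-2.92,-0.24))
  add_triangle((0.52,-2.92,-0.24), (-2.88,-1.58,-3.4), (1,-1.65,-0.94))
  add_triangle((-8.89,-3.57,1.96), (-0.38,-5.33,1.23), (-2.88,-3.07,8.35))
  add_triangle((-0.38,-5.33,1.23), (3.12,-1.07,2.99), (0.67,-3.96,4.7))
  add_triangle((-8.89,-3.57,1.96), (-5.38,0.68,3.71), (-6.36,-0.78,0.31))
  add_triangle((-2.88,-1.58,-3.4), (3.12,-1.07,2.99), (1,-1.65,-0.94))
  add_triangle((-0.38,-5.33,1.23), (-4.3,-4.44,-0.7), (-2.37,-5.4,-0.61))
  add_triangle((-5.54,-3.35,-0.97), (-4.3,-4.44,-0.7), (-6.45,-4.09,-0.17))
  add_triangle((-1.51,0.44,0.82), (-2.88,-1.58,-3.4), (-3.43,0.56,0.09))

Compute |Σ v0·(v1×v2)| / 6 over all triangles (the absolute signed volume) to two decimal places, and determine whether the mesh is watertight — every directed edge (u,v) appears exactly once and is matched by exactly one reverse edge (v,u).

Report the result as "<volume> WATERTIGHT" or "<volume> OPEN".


227.60 OPEN

Per-triangle v0·(v1×v2)/6:
  t1: +0.1566
  t2: +5.3588
  t3: +1.4632
  t4: +7.0645
  t5: +4.3270
  t6: +0.4832
  t7: +1.0146
  t8: +2.2046
  t9: +11.9761
  t10: +4.5769
  t11: -0.1285
  t12: -3.0529
  t13: +39.6252
  t14: +5.3525
  t15: +7.2121
  t16: +4.6817
  t17: +0.5446
  t18: +5.2714
  t19: +2.0176
  t20: +15.4150
  t21: +2.2155
  t22: +12.9880
  t23: +7.6359
  t24: +1.6203
  t25: +2.7378
  t26: +4.3691
  t27: +2.3614
  t28: +55.9338
  t29: +8.4297
  t30: +11.2307
  t31: -2.0997
  t32: +3.5271
  t33: +1.6204
  t34: -0.5302
Σ = +227.6040 → |volume| = 227.60

Directed edges: 102 total; 6 unmatched, e.g. (-2.44,-4.15,-1.3)→(-2.37,-5.4,-0.61) → open.


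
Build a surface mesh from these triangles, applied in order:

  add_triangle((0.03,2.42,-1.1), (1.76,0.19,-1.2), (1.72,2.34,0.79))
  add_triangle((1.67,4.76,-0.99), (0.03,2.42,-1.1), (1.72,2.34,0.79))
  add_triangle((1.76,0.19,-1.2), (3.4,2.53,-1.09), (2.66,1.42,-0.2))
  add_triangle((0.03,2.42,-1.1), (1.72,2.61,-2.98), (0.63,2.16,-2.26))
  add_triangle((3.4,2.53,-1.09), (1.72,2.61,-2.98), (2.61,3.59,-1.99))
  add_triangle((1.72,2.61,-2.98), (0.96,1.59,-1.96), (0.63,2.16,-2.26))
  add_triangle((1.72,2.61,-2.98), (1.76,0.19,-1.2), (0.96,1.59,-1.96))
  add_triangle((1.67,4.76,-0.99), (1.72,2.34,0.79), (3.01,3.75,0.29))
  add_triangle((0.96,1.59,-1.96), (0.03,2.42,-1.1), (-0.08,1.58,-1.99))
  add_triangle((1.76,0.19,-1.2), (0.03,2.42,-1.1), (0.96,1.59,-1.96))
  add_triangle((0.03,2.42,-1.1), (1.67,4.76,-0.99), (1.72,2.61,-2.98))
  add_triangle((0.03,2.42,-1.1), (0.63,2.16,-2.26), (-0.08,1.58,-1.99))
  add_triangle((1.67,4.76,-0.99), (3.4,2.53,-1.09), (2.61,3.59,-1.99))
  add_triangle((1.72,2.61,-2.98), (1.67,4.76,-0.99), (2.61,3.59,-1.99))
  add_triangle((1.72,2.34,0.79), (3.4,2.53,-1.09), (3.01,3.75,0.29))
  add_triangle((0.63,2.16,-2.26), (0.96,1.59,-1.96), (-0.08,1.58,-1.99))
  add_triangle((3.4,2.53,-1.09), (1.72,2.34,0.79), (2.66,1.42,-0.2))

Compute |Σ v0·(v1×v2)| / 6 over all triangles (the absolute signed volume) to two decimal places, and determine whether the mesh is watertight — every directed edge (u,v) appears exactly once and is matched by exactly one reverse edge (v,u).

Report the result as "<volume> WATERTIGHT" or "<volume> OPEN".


8.29 OPEN

Per-triangle v0·(v1×v2)/6:
  t1: -2.0736
  t2: +0.4040
  t3: +0.6157
  t4: +0.4336
  t5: +1.3985
  t6: +0.0578
  t7: +0.1404
  t8: +0.9530
  t9: -0.5320
  t10: -0.4548
  t11: +1.9643
  t12: +0.3608
  t13: +1.8741
  t14: +1.8178
  t15: +0.3941
  t16: +0.1179
  t17: +0.8173
Σ = +8.2888 → |volume| = 8.29

Directed edges: 51 total; 9 unmatched, e.g. (1.76,0.19,-1.2)→(1.72,2.34,0.79) → open.


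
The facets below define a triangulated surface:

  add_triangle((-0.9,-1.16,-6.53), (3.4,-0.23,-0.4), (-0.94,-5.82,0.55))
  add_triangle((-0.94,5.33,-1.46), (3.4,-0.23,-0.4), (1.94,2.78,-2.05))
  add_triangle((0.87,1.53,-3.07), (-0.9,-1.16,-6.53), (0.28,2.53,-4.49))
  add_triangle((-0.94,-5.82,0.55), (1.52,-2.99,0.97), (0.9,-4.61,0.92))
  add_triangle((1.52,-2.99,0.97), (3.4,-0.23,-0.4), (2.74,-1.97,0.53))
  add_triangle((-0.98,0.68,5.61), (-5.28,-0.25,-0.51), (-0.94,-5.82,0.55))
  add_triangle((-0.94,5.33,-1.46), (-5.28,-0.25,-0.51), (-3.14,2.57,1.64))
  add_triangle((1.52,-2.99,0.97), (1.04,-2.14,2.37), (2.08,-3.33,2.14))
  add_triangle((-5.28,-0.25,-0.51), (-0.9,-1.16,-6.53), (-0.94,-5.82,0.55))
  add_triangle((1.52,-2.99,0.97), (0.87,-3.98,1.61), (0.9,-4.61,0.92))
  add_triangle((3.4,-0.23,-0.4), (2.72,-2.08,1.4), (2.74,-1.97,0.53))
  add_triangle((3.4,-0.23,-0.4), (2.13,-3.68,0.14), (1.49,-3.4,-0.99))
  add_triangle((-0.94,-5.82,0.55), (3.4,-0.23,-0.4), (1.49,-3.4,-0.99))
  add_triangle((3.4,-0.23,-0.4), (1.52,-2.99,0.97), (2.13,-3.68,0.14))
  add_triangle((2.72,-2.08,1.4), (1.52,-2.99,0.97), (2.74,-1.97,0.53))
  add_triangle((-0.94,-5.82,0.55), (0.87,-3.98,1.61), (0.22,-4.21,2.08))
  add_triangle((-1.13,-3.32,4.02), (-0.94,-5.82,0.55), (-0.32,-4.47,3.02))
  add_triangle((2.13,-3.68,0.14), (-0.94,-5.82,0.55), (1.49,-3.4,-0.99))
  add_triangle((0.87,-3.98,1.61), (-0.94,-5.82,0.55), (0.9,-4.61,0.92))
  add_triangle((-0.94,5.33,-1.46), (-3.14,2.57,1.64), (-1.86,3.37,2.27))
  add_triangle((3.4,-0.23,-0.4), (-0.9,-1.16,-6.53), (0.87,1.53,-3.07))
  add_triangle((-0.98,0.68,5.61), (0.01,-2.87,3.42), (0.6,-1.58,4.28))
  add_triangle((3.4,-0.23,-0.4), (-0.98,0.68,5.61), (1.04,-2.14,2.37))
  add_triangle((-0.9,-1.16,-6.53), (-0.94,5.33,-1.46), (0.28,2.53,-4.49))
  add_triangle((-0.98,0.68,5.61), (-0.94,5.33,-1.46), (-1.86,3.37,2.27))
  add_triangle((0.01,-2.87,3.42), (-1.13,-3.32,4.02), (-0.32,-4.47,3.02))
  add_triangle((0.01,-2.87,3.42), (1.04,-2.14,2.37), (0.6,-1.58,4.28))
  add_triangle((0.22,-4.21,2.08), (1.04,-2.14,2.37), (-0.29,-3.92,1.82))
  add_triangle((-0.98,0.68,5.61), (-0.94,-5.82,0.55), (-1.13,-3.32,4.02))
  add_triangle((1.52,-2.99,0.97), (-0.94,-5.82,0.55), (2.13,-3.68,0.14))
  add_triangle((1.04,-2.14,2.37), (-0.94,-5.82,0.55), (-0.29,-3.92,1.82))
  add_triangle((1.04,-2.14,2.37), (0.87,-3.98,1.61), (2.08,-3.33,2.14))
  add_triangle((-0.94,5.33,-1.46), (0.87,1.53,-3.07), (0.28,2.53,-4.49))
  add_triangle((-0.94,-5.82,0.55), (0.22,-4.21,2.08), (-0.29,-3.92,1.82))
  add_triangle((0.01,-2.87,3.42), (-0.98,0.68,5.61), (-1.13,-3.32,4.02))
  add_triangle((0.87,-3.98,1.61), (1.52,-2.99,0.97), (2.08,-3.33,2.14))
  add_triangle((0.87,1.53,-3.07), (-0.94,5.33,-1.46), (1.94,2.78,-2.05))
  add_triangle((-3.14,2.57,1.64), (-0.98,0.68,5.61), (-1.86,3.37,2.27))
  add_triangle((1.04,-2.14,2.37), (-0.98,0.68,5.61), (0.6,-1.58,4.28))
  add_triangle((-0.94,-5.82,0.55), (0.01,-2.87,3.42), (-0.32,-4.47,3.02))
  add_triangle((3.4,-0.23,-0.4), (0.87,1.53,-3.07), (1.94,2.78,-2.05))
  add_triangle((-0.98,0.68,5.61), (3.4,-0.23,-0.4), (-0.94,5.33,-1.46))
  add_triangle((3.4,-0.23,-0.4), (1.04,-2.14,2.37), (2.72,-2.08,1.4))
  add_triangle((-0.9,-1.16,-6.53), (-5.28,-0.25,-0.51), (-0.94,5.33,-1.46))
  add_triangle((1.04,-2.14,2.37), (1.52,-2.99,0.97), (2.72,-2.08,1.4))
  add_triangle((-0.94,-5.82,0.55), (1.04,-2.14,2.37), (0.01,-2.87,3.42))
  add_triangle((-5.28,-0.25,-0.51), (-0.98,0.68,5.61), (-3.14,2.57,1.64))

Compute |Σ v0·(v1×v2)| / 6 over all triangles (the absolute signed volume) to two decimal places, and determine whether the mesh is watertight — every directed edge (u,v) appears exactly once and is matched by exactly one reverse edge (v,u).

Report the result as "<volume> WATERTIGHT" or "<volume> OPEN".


Per-triangle v0·(v1×v2)/6:
  t1: +22.4283
  t2: +2.8457
  t3: +2.6529
  t4: -0.1556
  t5: +0.2327
  t6: +29.4032
  t7: +12.4667
  t8: -0.3486
  t9: +33.3766
  t10: +0.5601
  t11: +0.8237
  t12: +2.3626
  t13: -3.5378
  t14: +1.6629
  t15: +0.7187
  t16: +1.3913
  t17: +2.9412
  t18: +3.0543
  t19: +1.2576
  t20: +4.9857
  t21: +8.0277
  t22: +2.9467
  t23: +7.3109
  t24: +8.1432
  t25: +4.0773
  t26: +1.2698
  t27: +1.2352
  t28: +0.3798
  t29: +0.6498
  t30: +2.2203
  t31: -1.2268
  t32: +1.0482
  t33: +2.1345
  t34: +0.7055
  t35: +3.4760
  t36: +0.6705
  t37: +4.4184
  t38: +5.0126
  t39: -0.2052
  t40: -0.0346
  t41: +3.2555
  t42: +16.9440
  t43: +0.6606
  t44: +31.8193
  t45: +1.4057
  t46: +3.2364
  t47: +12.4058
Σ = +241.1094 → |volume| = 241.11

Directed edges: 141 total; 3 unmatched, e.g. (0.87,-3.98,1.61)→(0.22,-4.21,2.08) → open.

241.11 OPEN


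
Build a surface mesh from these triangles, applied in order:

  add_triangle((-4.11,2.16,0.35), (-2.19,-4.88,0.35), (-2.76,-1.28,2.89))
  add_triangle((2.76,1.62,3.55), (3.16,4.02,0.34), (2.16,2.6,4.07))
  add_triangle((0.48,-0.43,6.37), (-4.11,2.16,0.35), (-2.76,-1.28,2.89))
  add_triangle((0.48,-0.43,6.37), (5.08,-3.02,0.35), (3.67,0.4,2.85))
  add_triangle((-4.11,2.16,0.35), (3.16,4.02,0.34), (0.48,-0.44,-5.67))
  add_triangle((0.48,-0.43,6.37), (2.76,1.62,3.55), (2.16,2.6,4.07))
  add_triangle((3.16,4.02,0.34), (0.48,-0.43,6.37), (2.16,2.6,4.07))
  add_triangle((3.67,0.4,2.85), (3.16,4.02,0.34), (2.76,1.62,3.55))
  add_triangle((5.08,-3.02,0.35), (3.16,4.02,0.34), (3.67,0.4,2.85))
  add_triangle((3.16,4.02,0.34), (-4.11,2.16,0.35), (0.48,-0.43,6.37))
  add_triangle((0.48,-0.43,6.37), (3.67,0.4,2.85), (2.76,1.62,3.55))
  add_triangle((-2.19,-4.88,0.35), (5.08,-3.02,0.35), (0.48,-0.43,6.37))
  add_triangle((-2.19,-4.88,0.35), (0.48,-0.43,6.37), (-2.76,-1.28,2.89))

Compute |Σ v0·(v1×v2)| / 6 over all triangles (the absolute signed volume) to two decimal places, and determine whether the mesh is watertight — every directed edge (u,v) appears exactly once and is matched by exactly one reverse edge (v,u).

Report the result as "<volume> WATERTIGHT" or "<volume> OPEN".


Per-triangle v0·(v1×v2)/6:
  t1: +10.6624
  t2: +3.5689
  t3: +11.6677
  t4: +14.1700
  t5: +21.8263
  t6: +3.9481
  t7: -1.6113
  t8: +4.8683
  t9: +12.7032
  t10: +25.0208
  t11: +5.2542
  t12: +33.1064
  t13: +12.8001
Σ = +157.9849 → |volume| = 157.98

Directed edges: 39 total; 5 unmatched, e.g. (-4.11,2.16,0.35)→(-2.19,-4.88,0.35) → open.

157.98 OPEN


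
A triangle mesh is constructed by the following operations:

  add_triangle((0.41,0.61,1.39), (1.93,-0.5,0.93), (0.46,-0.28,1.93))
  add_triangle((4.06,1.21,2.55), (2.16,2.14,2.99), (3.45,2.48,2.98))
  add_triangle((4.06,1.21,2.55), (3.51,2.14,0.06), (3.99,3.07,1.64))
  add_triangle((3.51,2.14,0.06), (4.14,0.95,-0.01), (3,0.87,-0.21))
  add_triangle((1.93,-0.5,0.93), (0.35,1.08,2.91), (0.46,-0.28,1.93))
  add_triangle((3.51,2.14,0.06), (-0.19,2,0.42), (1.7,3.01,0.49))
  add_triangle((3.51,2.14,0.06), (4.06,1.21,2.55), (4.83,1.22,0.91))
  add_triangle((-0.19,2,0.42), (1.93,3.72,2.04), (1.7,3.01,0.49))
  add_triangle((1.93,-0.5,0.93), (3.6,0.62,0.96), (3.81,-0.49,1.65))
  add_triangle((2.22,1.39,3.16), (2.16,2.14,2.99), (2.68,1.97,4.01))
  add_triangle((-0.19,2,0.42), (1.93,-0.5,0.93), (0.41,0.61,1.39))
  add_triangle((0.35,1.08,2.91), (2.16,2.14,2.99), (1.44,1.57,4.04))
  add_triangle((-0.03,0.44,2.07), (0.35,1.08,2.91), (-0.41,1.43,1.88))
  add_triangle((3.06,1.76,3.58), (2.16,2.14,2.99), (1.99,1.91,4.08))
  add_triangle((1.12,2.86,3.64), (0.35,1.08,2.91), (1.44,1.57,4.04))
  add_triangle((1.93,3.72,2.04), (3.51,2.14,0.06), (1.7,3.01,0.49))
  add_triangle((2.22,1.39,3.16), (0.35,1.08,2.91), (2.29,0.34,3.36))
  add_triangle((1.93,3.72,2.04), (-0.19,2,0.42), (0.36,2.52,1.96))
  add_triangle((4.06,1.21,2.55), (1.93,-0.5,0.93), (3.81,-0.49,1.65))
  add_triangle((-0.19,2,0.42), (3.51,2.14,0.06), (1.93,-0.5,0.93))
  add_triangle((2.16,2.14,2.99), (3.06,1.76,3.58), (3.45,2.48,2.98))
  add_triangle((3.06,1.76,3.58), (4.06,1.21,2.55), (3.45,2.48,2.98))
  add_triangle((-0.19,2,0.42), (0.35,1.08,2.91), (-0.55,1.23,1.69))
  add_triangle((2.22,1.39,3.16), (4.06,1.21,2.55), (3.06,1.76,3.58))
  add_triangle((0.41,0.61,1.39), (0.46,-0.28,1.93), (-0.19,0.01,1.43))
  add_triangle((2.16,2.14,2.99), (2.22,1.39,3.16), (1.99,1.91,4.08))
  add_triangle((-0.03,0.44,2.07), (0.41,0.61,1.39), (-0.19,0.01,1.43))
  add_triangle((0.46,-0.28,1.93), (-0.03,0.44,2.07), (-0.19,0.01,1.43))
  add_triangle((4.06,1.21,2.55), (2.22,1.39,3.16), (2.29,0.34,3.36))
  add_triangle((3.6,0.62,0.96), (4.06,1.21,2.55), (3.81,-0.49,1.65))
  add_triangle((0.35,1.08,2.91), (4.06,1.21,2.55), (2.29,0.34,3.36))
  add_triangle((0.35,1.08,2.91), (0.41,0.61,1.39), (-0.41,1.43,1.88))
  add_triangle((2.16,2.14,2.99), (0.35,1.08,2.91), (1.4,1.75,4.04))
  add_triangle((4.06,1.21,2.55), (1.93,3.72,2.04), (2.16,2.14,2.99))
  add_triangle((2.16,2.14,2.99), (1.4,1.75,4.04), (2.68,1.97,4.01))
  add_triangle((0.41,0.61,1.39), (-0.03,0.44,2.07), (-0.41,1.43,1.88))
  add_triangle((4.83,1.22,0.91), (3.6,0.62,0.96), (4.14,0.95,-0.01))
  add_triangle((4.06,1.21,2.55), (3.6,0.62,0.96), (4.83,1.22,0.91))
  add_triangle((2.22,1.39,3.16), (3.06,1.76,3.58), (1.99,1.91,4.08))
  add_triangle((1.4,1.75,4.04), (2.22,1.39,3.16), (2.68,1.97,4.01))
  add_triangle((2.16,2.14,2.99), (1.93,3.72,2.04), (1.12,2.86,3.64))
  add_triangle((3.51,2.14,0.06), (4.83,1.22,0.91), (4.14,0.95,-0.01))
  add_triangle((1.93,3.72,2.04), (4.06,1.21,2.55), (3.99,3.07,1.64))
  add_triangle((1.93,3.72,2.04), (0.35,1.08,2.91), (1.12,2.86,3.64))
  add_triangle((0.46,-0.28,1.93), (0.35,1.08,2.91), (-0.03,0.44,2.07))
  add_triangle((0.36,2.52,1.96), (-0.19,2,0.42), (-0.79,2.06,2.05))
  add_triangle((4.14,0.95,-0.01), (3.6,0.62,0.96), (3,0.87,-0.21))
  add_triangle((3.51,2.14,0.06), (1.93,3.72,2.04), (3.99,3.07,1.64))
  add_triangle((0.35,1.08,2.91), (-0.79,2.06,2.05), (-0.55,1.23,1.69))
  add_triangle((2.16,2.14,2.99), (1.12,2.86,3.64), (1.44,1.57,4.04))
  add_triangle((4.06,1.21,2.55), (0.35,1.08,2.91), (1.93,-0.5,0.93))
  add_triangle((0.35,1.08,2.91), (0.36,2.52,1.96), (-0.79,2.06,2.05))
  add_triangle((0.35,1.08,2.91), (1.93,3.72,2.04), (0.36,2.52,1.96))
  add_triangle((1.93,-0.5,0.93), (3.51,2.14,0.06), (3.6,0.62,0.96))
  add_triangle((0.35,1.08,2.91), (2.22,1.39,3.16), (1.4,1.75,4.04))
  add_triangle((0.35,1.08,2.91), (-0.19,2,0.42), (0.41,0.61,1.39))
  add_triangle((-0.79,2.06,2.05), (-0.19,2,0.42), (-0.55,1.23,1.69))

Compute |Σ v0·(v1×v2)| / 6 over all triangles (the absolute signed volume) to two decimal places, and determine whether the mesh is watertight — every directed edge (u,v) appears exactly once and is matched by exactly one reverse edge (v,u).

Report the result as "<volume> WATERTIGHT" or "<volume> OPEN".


26.14 OPEN

Per-triangle v0·(v1×v2)/6:
  t1: -0.4553
  t2: -0.7813
  t3: +2.0884
  t4: +0.1953
  t5: +0.7851
  t6: +0.0819
  t7: +1.8904
  t8: +0.9415
  t9: +0.0310
  t10: +0.0660
  t11: -0.6304
  t12: -0.4151
  t13: +0.2003
  t14: +0.6213
  t15: +0.6749
  t16: +1.6313
  t17: +1.0081
  t18: +0.8375
  t19: +0.2302
  t20: -1.5254
  t21: +0.6006
  t22: +1.1623
  t23: -0.6034
  t24: +0.1960
  t25: -0.1441
  t26: -0.3843
  t27: -0.0253
  t28: +0.0898
  t29: +1.3563
  t30: +1.2034
  t31: -1.8922
  t32: +0.1153
  t33: +0.2379
  t34: +2.6376
  t35: +0.5577
  t36: -0.1944
  t37: +0.2057
  t38: +0.4576
  t39: +0.1186
  t40: +0.1581
  t41: +1.7580
  t42: +0.8434
  t43: +2.8965
  t44: -0.2527
  t45: +0.1711
  t46: +0.6066
  t47: -0.0925
  t48: +1.5903
  t49: +0.1716
  t50: +1.1818
  t51: +1.7709
  t52: +0.9795
  t53: +1.2861
  t54: +0.0549
  t55: +0.1273
  t56: -0.2282
  t57: -0.0501
Σ = +26.1434 → |volume| = 26.14

Directed edges: 171 total; 3 unmatched, e.g. (3,0.87,-0.21)→(3.51,2.14,0.06) → open.


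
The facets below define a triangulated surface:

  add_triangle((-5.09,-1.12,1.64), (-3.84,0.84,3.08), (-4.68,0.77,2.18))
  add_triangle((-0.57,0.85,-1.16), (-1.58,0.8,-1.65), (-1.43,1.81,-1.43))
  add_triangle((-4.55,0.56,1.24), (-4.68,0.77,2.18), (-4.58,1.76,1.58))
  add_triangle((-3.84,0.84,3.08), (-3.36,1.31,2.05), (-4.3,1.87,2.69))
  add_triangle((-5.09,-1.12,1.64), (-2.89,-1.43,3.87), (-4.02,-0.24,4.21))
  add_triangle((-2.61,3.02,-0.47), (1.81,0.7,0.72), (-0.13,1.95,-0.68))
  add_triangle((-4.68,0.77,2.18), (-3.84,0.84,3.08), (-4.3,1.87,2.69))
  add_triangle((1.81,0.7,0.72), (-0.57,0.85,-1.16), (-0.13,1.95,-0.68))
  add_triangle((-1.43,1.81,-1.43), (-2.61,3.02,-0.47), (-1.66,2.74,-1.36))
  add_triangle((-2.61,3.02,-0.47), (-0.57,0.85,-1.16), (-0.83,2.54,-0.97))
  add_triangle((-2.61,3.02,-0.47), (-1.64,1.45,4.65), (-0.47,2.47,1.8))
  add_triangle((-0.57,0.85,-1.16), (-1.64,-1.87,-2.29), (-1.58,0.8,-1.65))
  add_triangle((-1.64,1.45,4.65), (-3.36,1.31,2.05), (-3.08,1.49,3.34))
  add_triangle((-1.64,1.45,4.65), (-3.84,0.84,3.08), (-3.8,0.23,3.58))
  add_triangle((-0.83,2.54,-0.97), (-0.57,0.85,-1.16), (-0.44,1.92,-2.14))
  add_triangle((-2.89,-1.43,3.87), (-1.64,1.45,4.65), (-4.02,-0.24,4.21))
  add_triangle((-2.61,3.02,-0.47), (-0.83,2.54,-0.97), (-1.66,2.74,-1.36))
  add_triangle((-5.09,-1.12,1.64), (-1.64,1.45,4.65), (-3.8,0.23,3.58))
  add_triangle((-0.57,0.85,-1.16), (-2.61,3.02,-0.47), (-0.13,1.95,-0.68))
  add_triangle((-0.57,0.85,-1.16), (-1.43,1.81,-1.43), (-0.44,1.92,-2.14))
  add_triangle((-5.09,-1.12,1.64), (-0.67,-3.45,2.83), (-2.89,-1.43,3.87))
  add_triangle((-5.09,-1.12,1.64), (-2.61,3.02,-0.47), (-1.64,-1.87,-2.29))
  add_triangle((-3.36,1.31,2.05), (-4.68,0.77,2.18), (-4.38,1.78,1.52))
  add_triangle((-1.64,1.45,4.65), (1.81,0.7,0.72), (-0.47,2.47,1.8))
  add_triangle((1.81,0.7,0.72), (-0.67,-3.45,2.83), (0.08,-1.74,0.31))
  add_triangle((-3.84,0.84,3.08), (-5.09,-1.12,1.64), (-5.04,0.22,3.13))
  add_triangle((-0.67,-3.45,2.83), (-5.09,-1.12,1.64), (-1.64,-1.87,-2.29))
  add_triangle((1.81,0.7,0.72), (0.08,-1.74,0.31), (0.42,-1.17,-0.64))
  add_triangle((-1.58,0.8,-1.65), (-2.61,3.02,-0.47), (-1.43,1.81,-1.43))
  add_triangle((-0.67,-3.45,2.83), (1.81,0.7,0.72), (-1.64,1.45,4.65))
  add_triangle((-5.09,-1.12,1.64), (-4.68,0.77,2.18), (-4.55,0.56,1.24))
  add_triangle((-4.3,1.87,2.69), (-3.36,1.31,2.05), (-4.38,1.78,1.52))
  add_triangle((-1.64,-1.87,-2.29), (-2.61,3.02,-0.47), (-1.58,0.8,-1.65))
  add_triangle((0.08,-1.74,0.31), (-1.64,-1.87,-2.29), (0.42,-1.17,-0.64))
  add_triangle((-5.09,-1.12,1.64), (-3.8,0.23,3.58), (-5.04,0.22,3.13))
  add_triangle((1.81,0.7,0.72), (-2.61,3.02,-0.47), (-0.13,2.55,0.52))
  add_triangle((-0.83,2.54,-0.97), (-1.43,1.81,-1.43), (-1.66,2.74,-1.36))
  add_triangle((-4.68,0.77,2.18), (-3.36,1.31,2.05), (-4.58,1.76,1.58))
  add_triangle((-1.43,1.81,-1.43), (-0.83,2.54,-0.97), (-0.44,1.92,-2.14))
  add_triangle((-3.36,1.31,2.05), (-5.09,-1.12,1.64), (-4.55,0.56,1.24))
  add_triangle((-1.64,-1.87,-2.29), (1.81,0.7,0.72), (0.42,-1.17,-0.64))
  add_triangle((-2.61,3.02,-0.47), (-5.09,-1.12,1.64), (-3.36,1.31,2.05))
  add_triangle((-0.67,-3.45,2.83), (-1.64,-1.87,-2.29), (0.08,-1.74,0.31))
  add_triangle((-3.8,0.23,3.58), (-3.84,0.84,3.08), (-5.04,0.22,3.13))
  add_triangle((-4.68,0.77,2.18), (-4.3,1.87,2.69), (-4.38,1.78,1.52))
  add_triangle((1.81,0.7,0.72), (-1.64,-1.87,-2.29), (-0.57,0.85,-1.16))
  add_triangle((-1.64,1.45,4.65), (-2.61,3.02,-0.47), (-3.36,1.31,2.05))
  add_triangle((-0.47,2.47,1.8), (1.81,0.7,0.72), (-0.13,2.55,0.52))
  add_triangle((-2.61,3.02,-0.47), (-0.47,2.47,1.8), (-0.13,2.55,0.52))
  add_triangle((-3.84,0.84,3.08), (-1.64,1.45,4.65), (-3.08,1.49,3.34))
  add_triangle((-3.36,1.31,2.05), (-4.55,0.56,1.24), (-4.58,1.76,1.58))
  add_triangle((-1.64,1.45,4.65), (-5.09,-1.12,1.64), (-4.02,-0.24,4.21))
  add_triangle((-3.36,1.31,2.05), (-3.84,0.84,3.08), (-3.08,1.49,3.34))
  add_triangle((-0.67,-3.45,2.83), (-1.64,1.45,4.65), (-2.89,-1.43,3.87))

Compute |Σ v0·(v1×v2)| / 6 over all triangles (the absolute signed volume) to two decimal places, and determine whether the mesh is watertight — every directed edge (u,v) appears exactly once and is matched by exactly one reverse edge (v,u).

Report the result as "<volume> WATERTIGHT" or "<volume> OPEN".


Per-triangle v0·(v1×v2)/6:
  t1: +1.8528
  t2: +0.1709
  t3: +0.7718
  t4: -0.1043
  t5: +3.5705
  t6: +1.1066
  t7: +1.0593
  t8: +0.3603
  t9: +0.3461
  t10: -0.6586
  t11: +4.5106
  t12: +0.4869
  t13: +0.0722
  t14: +1.6548
  t15: -0.2403
  t16: +3.3453
  t17: +0.4367
  t18: +0.1090
  t19: +0.7733
  t20: +0.1396
  t21: +6.4727
  t22: +10.2721
  t23: -0.7079
  t24: +2.9923
  t25: +1.3865
  t26: +0.0753
  t27: +11.2430
  t28: +0.5430
  t29: +0.6167
  t30: +7.0509
  t31: +1.2352
  t32: -0.1276
  t33: +1.3458
  t34: +0.7033
  t35: +1.2936
  t36: +0.2492
  t37: +0.1278
  t38: +0.7075
  t39: +0.5580
  t40: -1.6742
  t41: +0.3574
  t42: +5.2289
  t43: +1.7392
  t44: +0.6517
  t45: +1.0394
  t46: +0.8767
  t47: +5.0285
  t48: +1.1013
  t49: +1.5119
  t50: +1.1347
  t51: -0.8035
  t52: +2.2240
  t53: +0.6570
  t54: +5.7913
Σ = +90.6649 → |volume| = 90.66

Directed edges: 162 total, each appears once with its reverse present → watertight.

90.66 WATERTIGHT


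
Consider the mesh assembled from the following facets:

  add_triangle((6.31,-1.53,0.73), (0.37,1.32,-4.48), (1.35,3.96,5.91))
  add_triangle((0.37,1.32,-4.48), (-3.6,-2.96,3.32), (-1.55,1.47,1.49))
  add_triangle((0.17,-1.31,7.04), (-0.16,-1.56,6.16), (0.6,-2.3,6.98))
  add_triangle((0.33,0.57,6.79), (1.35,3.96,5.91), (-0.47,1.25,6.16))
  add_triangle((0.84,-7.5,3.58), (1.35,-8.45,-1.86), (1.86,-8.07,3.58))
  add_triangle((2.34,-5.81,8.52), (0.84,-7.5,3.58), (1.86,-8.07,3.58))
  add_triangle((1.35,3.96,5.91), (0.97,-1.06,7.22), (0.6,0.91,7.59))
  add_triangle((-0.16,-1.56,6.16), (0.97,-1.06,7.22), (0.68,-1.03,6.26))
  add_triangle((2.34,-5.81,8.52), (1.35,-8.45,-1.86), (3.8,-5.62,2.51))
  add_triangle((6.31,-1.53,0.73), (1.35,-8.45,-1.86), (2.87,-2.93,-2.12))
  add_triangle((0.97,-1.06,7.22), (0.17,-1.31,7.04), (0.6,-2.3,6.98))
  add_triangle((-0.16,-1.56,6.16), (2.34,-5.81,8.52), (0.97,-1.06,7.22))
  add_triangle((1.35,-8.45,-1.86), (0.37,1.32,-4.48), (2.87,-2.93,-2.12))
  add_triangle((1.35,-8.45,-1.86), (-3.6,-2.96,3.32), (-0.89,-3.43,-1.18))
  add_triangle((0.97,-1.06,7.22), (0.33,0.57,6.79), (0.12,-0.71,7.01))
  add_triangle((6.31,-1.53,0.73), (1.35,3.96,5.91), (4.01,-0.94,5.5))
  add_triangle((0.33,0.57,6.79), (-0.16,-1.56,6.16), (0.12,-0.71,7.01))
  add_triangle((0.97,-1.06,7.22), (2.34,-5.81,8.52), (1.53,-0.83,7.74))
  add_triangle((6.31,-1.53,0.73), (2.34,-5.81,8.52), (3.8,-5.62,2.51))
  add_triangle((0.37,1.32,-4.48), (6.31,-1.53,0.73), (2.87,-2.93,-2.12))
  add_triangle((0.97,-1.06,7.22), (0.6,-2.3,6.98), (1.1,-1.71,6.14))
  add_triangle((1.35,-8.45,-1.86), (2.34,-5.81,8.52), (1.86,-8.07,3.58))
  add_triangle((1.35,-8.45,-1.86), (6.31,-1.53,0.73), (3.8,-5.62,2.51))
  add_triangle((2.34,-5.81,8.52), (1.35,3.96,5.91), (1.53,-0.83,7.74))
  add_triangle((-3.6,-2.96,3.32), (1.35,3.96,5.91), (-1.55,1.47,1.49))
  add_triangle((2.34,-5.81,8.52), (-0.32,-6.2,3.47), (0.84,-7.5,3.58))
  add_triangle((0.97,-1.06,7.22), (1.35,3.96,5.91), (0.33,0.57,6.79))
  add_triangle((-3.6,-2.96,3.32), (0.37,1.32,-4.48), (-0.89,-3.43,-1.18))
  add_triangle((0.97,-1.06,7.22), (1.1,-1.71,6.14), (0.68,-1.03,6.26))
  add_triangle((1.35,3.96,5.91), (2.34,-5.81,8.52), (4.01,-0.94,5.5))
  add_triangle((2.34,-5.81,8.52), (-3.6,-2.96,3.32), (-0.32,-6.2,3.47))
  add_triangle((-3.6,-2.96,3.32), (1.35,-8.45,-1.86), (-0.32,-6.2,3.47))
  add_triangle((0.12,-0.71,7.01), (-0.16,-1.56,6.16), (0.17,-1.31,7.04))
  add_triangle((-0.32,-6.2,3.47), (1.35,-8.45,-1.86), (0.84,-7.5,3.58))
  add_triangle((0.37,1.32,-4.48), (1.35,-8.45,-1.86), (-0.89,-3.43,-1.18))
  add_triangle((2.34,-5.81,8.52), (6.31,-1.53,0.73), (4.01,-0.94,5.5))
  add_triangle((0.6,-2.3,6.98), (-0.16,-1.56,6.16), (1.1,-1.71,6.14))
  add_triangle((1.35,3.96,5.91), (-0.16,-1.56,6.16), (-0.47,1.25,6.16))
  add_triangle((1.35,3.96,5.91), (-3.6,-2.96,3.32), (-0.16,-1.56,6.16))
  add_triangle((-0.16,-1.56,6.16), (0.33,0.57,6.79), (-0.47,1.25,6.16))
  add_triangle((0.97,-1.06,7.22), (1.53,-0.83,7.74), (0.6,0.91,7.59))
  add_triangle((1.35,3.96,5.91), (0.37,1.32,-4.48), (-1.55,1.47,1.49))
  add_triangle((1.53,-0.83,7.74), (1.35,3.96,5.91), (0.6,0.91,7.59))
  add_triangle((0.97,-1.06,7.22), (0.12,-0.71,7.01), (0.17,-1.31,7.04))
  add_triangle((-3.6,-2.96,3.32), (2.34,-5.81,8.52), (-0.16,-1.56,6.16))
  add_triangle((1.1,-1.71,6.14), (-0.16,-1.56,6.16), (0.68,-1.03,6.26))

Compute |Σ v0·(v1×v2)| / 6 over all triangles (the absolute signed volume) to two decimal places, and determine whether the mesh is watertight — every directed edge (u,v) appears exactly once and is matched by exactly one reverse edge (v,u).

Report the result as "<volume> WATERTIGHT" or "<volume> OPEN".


436.48 WATERTIGHT

Per-triangle v0·(v1×v2)/6:
  t1: +28.9230
  t2: +6.8521
  t3: +0.5721
  t4: +3.8974
  t5: +6.9066
  t6: +7.4430
  t7: -3.7926
  t8: -0.0048
  t9: +32.5996
  t10: +16.2090
  t11: +1.0782
  t12: +6.3611
  t13: +14.9305
  t14: +10.4808
  t15: +1.3258
  t16: +22.5114
  t17: +0.1563
  t18: +3.1296
  t19: +29.3477
  t20: +14.2617
  t21: +0.7508
  t22: +2.7739
  t23: +27.6486
  t24: +5.0343
  t25: +11.6784
  t26: +8.3648
  t27: +4.4307
  t28: +7.9198
  t29: -0.1934
  t30: +29.4490
  t31: +23.3037
  t32: +20.4019
  t33: +0.2393
  t34: +7.2154
  t35: +10.0089
  t36: +28.0467
  t37: -0.5640
  t38: -6.0742
  t39: +16.4136
  t40: +2.1895
  t41: +1.3487
  t42: +8.6945
  t43: +5.7396
  t44: +0.5713
  t45: +18.7484
  t46: -0.8522
Σ = +436.4763 → |volume| = 436.48

Directed edges: 138 total, each appears once with its reverse present → watertight.


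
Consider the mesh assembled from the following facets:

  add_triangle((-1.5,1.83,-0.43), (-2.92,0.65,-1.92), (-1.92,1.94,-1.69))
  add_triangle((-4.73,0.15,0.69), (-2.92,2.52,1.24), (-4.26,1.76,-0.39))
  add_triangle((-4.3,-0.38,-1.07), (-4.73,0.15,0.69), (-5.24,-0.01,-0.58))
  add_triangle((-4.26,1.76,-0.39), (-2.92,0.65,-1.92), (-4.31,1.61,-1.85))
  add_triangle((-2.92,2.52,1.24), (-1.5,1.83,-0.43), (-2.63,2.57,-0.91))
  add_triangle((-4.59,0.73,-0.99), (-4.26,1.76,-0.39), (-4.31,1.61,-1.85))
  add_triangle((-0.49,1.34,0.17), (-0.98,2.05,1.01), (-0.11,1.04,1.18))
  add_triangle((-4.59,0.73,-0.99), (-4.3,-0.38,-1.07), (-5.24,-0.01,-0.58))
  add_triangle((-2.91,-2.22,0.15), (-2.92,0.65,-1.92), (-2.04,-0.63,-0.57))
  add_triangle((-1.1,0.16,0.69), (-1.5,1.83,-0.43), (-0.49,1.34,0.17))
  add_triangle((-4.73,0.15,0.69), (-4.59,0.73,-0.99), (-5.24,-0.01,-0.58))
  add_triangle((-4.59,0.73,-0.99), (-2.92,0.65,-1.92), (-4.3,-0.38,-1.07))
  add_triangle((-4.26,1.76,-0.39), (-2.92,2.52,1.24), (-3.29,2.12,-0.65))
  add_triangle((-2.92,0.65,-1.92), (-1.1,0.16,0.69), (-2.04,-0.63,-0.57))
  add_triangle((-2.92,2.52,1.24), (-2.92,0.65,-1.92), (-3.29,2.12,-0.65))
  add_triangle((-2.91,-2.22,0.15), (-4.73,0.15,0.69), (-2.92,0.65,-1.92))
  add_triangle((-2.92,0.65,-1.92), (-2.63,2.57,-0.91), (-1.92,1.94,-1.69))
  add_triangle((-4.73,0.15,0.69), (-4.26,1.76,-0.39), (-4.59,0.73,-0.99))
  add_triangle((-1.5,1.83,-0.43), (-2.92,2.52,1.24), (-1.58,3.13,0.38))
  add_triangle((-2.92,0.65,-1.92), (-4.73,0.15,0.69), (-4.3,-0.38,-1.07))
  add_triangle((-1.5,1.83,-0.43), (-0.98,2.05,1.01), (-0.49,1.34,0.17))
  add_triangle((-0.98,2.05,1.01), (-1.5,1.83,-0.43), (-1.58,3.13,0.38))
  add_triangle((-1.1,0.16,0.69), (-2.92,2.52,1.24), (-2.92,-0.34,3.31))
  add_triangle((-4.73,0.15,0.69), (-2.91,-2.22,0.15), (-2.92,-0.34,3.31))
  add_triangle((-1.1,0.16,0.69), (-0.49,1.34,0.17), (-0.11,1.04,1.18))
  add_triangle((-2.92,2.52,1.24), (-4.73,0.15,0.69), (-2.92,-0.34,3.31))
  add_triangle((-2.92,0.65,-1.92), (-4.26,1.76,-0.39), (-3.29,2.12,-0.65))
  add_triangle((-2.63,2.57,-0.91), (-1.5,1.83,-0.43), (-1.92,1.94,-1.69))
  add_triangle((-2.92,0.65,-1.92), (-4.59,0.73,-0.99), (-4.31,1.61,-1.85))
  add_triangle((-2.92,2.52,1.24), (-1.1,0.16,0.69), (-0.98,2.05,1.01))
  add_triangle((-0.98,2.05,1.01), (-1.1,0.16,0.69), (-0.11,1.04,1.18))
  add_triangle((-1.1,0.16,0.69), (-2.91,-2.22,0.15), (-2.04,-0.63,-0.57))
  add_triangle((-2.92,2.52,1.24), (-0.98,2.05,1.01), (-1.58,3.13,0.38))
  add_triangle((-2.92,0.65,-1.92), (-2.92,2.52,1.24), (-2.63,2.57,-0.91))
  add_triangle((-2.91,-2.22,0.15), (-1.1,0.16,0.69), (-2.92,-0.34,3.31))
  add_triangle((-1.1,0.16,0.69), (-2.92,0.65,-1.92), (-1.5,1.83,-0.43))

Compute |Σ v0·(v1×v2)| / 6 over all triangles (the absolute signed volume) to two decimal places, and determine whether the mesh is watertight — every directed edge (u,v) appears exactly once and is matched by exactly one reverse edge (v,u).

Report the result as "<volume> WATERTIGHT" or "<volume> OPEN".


25.24 WATERTIGHT

Per-triangle v0·(v1×v2)/6:
  t1: -0.7208
  t2: +2.9782
  t3: +0.3115
  t4: -0.3747
  t5: +0.3723
  t6: +1.1362
  t7: +0.0992
  t8: +0.5398
  t9: +0.0121
  t10: -0.2783
  t11: +0.8499
  t12: +1.0703
  t13: +1.1395
  t14: -0.7138
  t15: -0.7568
  t16: +4.3970
  t17: +1.0160
  t18: +1.6599
  t19: +0.8414
  t20: -1.7008
  t21: +0.1732
  t22: -0.2101
  t23: -0.4849
  t24: +5.3508
  t25: -0.2842
  t26: +5.7965
  t27: +1.0305
  t28: +0.1662
  t29: +0.7818
  t30: +0.3587
  t31: +0.3143
  t32: -0.6117
  t33: +0.6810
  t34: +2.3063
  t35: -0.9513
  t36: -1.0520
Σ = +25.2433 → |volume| = 25.24

Directed edges: 108 total, each appears once with its reverse present → watertight.


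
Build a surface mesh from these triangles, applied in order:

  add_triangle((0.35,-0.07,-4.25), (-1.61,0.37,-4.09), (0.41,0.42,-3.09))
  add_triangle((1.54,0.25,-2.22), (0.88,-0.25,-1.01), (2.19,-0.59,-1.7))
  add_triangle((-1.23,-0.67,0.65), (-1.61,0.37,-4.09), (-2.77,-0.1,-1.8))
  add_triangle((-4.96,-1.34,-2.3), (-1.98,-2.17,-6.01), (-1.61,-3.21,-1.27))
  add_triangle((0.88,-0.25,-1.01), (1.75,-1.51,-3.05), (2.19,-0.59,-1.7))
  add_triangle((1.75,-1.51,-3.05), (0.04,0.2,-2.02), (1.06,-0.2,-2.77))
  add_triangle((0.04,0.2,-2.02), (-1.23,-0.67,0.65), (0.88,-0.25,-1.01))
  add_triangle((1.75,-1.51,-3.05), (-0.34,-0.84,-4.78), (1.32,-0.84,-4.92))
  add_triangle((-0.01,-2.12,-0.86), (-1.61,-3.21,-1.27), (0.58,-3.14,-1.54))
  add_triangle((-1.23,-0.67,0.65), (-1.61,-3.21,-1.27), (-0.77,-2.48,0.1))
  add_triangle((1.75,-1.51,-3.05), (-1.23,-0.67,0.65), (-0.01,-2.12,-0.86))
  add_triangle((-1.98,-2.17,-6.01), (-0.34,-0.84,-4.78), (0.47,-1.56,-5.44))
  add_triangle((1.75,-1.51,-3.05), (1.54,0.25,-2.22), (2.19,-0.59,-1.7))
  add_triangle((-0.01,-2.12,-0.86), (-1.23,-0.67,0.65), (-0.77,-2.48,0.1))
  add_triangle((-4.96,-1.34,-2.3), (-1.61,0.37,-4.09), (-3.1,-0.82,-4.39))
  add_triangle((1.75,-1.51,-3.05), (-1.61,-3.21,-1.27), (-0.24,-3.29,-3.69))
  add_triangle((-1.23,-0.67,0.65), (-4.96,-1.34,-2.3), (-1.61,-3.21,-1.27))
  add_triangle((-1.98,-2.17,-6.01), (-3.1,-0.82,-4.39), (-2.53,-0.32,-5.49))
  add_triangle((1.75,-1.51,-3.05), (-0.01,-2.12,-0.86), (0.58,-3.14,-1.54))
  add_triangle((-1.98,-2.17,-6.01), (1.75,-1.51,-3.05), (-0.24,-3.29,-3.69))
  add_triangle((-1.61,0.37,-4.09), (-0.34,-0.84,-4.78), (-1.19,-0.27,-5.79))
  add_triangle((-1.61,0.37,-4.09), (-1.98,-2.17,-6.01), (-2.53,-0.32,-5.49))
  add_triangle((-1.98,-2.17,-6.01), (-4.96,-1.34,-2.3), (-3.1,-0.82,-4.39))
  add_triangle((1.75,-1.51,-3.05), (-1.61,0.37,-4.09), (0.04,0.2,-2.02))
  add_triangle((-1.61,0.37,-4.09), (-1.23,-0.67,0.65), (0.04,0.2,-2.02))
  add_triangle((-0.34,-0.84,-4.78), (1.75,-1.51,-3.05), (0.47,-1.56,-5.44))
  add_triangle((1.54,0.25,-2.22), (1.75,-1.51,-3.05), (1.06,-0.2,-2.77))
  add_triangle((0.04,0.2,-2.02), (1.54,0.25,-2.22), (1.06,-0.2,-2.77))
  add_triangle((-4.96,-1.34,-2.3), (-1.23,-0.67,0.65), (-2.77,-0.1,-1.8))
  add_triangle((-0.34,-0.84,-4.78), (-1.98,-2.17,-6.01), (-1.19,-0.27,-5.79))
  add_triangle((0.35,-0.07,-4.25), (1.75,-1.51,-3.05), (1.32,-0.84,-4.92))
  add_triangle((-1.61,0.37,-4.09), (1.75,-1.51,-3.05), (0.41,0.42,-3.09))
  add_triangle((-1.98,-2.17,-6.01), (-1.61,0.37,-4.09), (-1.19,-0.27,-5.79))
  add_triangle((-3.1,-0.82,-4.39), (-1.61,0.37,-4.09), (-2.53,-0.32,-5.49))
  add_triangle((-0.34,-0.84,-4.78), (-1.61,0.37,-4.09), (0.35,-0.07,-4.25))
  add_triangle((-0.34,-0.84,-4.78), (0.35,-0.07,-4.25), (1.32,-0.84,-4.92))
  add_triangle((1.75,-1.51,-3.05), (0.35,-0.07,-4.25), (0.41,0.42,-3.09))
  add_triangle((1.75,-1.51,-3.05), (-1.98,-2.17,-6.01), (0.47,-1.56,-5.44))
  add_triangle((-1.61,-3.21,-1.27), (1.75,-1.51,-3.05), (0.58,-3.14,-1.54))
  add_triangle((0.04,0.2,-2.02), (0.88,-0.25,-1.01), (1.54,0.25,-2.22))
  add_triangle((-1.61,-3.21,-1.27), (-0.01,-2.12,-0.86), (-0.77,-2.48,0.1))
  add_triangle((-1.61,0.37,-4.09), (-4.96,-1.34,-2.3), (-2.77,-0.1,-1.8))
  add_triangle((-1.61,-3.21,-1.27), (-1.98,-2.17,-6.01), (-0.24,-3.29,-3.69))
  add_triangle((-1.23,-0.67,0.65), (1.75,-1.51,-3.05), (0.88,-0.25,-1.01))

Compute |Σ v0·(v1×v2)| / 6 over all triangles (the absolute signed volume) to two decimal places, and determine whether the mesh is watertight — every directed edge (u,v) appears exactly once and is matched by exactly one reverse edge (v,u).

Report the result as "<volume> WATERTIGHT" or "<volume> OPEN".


Per-triangle v0·(v1×v2)/6:
  t1: +0.6975
  t2: -0.0842
  t3: -0.5926
  t4: +10.9734
  t5: -0.1159
  t6: +0.3434
  t7: -0.3188
  t8: +1.3344
  t9: +0.1433
  t10: +0.7491
  t11: -0.4843
  t12: +1.5075
  t13: +0.7989
  t14: -0.2325
  t15: +1.9163
  t16: +1.3535
  t17: +2.9457
  t18: +2.2007
  t19: -0.3470
  t20: +5.0026
  t21: -0.1106
  t22: +0.8972
  t23: +4.0645
  t24: +1.0514
  t25: -0.3305
  t26: +0.2815
  t27: +0.5215
  t28: +0.2491
  t29: +0.5102
  t30: +1.6150
  t31: -0.1402
  t32: -2.2624
  t33: +1.8061
  t34: +0.4576
  t35: +1.2771
  t36: +0.8877
  t37: +0.6607
  t38: +2.0416
  t39: +2.4282
  t40: -0.1850
  t41: +0.6147
  t42: +1.4489
  t43: +5.0256
  t44: +0.0426
Σ = +50.6434 → |volume| = 50.64

Directed edges: 132 total, each appears once with its reverse present → watertight.

50.64 WATERTIGHT


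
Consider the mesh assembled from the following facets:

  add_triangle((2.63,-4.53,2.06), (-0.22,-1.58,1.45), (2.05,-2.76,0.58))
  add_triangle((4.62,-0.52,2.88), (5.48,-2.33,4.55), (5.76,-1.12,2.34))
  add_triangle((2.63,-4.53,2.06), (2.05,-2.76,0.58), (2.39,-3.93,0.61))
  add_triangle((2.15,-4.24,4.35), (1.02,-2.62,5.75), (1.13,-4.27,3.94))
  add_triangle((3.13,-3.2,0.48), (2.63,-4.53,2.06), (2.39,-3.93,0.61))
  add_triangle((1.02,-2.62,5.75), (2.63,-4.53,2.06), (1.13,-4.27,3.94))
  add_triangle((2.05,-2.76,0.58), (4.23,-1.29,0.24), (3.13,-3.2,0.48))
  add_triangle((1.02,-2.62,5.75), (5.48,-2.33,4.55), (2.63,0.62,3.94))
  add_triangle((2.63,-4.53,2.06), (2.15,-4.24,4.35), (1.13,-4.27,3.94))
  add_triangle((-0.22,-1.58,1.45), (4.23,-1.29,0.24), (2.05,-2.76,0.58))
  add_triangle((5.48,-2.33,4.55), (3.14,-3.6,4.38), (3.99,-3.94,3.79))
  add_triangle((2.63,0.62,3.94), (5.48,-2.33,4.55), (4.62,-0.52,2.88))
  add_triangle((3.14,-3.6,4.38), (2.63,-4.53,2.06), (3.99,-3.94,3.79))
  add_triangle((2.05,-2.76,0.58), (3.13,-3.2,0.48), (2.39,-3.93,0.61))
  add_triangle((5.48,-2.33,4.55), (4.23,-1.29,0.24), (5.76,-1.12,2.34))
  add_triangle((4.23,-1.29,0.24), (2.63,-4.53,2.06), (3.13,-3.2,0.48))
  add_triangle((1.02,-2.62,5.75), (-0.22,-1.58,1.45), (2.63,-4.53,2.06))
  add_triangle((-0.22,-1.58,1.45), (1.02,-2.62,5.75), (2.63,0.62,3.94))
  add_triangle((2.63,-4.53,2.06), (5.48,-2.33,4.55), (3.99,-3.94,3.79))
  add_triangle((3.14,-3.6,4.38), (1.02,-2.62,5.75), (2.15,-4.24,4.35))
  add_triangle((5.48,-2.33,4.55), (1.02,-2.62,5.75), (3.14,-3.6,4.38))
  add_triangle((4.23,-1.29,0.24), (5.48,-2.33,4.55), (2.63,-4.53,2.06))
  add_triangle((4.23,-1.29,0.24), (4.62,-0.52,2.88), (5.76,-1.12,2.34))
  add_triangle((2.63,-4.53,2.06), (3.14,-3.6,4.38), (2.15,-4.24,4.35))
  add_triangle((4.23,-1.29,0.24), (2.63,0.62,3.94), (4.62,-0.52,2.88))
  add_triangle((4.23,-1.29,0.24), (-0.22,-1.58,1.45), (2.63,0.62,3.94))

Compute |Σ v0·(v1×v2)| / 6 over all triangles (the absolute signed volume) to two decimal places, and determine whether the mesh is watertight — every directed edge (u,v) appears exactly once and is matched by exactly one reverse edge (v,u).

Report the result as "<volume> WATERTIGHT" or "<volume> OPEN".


Per-triangle v0·(v1×v2)/6:
  t1: +0.3325
  t2: +2.0616
  t3: -0.3426
  t4: +2.3361
  t5: +1.0509
  t6: -3.8871
  t7: -0.2789
  t8: +11.2912
  t9: +1.9966
  t10: -1.6627
  t11: +2.6458
  t12: +3.8345
  t13: +1.9417
  t14: -0.1216
  t15: +2.8375
  t16: +2.2301
  t17: +3.6375
  t18: -0.5967
  t19: +1.7402
  t20: +2.9941
  t21: +6.6026
  t22: +10.2537
  t23: +0.0868
  t24: +2.5652
  t25: +0.2489
  t26: -5.8681
Σ = +47.9299 → |volume| = 47.93

Directed edges: 78 total, each appears once with its reverse present → watertight.

47.93 WATERTIGHT


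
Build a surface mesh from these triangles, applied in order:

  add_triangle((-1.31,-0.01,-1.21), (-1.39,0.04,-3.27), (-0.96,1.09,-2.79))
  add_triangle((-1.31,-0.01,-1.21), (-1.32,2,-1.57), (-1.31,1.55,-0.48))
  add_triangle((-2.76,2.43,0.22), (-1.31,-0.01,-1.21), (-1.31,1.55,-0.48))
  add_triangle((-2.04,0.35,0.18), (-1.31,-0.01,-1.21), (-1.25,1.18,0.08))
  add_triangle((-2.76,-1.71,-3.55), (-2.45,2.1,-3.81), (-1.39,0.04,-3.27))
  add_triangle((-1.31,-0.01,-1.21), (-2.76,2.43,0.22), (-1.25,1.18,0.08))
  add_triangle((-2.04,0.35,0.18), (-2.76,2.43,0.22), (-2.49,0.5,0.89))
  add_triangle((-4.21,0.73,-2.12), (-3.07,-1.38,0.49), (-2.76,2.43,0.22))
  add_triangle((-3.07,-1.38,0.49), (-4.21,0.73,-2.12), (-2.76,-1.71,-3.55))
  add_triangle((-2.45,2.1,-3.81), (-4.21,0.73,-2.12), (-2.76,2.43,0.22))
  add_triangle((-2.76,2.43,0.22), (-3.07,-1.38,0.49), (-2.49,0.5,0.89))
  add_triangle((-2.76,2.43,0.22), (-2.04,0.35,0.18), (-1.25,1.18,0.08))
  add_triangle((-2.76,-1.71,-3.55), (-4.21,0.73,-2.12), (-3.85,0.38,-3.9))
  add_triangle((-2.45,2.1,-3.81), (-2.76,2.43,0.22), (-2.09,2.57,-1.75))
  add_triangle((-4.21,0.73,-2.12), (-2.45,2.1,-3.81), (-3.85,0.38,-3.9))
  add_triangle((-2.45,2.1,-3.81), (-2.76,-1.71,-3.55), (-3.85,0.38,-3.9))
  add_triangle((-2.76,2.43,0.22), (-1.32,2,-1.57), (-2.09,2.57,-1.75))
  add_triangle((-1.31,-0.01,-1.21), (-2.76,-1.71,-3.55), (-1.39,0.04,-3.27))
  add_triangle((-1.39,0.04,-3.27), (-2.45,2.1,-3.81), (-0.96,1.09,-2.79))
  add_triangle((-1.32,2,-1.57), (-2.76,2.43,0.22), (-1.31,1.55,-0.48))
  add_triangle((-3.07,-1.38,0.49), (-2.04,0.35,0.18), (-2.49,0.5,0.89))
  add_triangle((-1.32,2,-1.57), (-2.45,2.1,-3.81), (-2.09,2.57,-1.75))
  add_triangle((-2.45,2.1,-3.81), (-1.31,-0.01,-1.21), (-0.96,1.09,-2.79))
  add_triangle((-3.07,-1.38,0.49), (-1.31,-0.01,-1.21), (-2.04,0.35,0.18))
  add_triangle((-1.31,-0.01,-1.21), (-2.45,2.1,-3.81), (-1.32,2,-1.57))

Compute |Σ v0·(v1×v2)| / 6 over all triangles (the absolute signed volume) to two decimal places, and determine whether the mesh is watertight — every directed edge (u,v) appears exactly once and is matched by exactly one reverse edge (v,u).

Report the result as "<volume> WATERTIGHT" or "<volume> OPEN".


25.07 OPEN

Per-triangle v0·(v1×v2)/6:
  t1: -0.4548
  t2: -0.4398
  t3: -0.5526
  t4: -0.4376
  t5: +2.1936
  t6: +0.0586
  t7: -0.4465
  t8: +4.9478
  t9: +6.0250
  t10: +5.4198
  t11: +1.1078
  t12: -0.0124
  t13: +2.5760
  t14: +1.3951
  t15: +2.8252
  t16: +2.5887
  t17: +0.1762
  t18: -0.7434
  t19: +0.7308
  t20: +0.0804
  t21: -0.4400
  t22: +0.3786
  t23: -0.5098
  t24: -0.8768
  t25: -0.5167
Σ = +25.0731 → |volume| = 25.07

Directed edges: 75 total; 3 unmatched, e.g. (-2.76,-1.71,-3.55)→(-3.07,-1.38,0.49) → open.
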